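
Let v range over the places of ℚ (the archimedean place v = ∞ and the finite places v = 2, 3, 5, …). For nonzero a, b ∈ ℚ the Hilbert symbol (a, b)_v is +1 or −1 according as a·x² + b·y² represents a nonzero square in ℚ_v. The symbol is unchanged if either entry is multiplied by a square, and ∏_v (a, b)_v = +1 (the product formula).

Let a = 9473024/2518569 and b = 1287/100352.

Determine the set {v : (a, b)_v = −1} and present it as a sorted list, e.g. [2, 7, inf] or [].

Mod squares: a ≡ 11, b ≡ 286. Check v ∈ {∞, 2, 3, 7, 11, 13, 23, 29}.
v=13: a=13^0·(≡2), b=13^1·(≡12) mod 13; (2|13)=-1, (12|13)=+1; (−1)^{0·1·6}·(-1)^1·(+1)^0 = -1.
v=∞: 11 > 0 and 286 > 0  ⇒  (a,b)_∞ = +1.
v=2: v_2(a)=10, v_2(b)=-11; units ≡ 3, 7 (mod 8); ε·ε+αω+βω = 1·1+10·0+-11·1 ≡ 0  ⇒  (a,b)_2 = +1.
v=3: a=3^-2·(≡2), b=3^2·(≡1) mod 3; (2|3)=-1, (1|3)=+1; (−1)^{-2·2·1}·(-1)^2·(+1)^-2 = +1.
v=11: a=11^1·(≡3), b=11^1·(≡4) mod 11; (3|11)=+1, (4|11)=+1; (−1)^{1·1·5}·(+1)^1·(+1)^1 = -1.
v=29: a=29^2·(≡2), b=29^0·(≡13) mod 29; (2|29)=-1, (13|29)=+1; (−1)^{2·0·14}·(-1)^0·(+1)^2 = +1.
v=23: a=23^-4·(≡22), b=23^0·(≡15) mod 23; (22|23)=-1, (15|23)=-1; (−1)^{-4·0·11}·(-1)^0·(-1)^-4 = +1.
v=7: a=7^0·(≡2), b=7^-2·(≡5) mod 7; (2|7)=+1, (5|7)=-1; (−1)^{0·-2·3}·(+1)^-2·(-1)^0 = +1.
(11, 286 / ℚ) ramifies at {11, 13}: a division algebra.

[11, 13]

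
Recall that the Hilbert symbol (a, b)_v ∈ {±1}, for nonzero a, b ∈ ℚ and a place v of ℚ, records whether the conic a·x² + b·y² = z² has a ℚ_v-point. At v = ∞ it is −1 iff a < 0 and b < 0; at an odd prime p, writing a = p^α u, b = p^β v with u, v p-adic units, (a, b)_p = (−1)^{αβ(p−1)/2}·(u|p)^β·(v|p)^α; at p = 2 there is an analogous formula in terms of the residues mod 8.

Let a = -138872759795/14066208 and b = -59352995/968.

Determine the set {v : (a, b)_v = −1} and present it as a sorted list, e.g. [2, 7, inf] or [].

Mod squares: a ≡ -3190, b ≡ -86710. Check v ∈ {∞, 2, 3, 5, 7, 11, 13, 17, 23, 29, 31, 37, 43}.
v=17: a=17^-2·(≡12), b=17^0·(≡11) mod 17; (12|17)=-1, (11|17)=-1; (−1)^{-2·0·8}·(-1)^0·(-1)^-2 = +1.
v=3: a=3^-2·(≡2), b=3^0·(≡2) mod 3; (2|3)=-1, (2|3)=-1; (−1)^{-2·0·1}·(-1)^0·(-1)^-2 = +1.
v=31: a=31^2·(≡27), b=31^0·(≡10) mod 31; (27|31)=-1, (10|31)=+1; (−1)^{2·0·15}·(-1)^0·(+1)^2 = +1.
v=37: a=37^0·(≡6), b=37^2·(≡20) mod 37; (6|37)=-1, (20|37)=-1; (−1)^{0·2·18}·(-1)^2·(-1)^0 = +1.
v=13: a=13^-2·(≡6), b=13^1·(≡4) mod 13; (6|13)=-1, (4|13)=+1; (−1)^{-2·1·6}·(-1)^1·(+1)^-2 = -1.
v=11: a=11^1·(≡2), b=11^-2·(≡3) mod 11; (2|11)=-1, (3|11)=+1; (−1)^{1·-2·5}·(-1)^-2·(+1)^1 = +1.
v=∞: -3190 < 0 and -86710 < 0  ⇒  (a,b)_∞ = -1.
v=2: v_2(a)=-5, v_2(b)=-3; units ≡ 5, 5 (mod 8); ε·ε+αω+βω = 0·0+-5·1+-3·1 ≡ 0  ⇒  (a,b)_2 = +1.
v=5: a=5^1·(≡2), b=5^1·(≡2) mod 5; (2|5)=-1, (2|5)=-1; (−1)^{1·1·2}·(-1)^1·(-1)^1 = +1.
v=29: a=29^1·(≡23), b=29^1·(≡15) mod 29; (23|29)=+1, (15|29)=-1; (−1)^{1·1·14}·(+1)^1·(-1)^1 = -1.
v=23: a=23^0·(≡19), b=23^1·(≡6) mod 23; (19|23)=-1, (6|23)=+1; (−1)^{0·1·11}·(-1)^1·(+1)^0 = -1.
v=43: a=43^2·(≡14), b=43^0·(≡25) mod 43; (14|43)=+1, (25|43)=+1; (−1)^{2·0·21}·(+1)^0·(+1)^2 = +1.
v=7: a=7^2·(≡1), b=7^0·(≡6) mod 7; (1|7)=+1, (6|7)=-1; (−1)^{2·0·3}·(+1)^0·(-1)^2 = +1.
|Ram(-3190, -86710)| = 4, even; anisotropic at {13, 23, 29, ∞}.

[13, 23, 29, inf]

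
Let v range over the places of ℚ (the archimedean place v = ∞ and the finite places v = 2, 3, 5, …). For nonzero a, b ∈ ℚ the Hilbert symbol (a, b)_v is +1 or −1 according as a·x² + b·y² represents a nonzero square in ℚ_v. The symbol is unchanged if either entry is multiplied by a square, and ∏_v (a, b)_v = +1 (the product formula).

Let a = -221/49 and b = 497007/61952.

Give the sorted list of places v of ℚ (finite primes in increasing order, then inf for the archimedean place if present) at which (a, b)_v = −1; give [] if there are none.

(a, b) ≡ (-221, 46) mod (ℚ^×)²; places V = {2, 3, 7, 11, 13, 17, 23, ∞}.
(a,b)_7: α=-2, u≡3; β=4, v≡2 (mod 7); (3|7)=-1, (2|7)=+1; sign (−1)^0·-1^4·+1^-2 = +1.
(a,b)_23: α=0, u≡3; β=1, v≡8 (mod 23); (3|23)=+1, (8|23)=+1; sign (−1)^0·+1^1·+1^0 = +1.
(a,b)_17: α=1, u≡15; β=0, v≡3 (mod 17); (15|17)=+1, (3|17)=-1; sign (−1)^0·+1^0·-1^1 = -1.
(a,b)_∞: sgn(-221)=−, sgn(46)=+, so +1.
(a,b)_11: α=0, u≡2; β=-2, v≡10 (mod 11); (2|11)=-1, (10|11)=-1; sign (−1)^0·-1^-2·-1^0 = +1.
(a,b)_13: α=1, u≡10; β=0, v≡8 (mod 13); (10|13)=+1, (8|13)=-1; sign (−1)^0·+1^0·-1^1 = -1.
(a,b)_3: α=0, u≡1; β=2, v≡1 (mod 3); (1|3)=+1, (1|3)=+1; sign (−1)^0·+1^2·+1^0 = +1.
(a,b)_2: α=0, β=-9; u≡3, v≡7 (mod 8); ε(u)ε(v)=1·1, αω(v)=0·0, βω(u)=-9·1; sum ≡ 0  ⇒  +1.
|Ram(-221, 46)| = 2, even; anisotropic at {13, 17}.

[13, 17]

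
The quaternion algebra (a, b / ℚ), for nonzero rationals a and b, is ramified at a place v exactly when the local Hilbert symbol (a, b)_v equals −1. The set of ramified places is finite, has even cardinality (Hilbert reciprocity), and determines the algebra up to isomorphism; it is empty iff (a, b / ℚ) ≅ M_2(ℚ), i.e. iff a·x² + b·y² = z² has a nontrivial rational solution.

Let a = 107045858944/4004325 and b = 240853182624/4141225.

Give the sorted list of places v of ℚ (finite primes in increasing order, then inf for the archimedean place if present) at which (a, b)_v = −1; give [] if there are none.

Mod squares: a ≡ 260338, b ≡ 20026. Check v ∈ {∞, 2, 3, 5, 11, 13, 17, 19, 31, 37}.
v=∞: 260338 > 0 and 20026 > 0  ⇒  (a,b)_∞ = +1.
v=13: a=13^-1·(≡8), b=13^0·(≡8) mod 13; (8|13)=-1, (8|13)=-1; (−1)^{-1·0·6}·(-1)^0·(-1)^-1 = -1.
v=37: a=37^-2·(≡15), b=37^-2·(≡11) mod 37; (15|37)=-1, (11|37)=+1; (−1)^{-2·-2·18}·(-1)^-2·(+1)^-2 = +1.
v=11: a=11^0·(≡4), b=11^-2·(≡8) mod 11; (4|11)=+1, (8|11)=-1; (−1)^{0·-2·5}·(+1)^-2·(-1)^0 = +1.
v=17: a=17^5·(≡11), b=17^5·(≡5) mod 17; (11|17)=-1, (5|17)=-1; (−1)^{5·5·8}·(-1)^5·(-1)^5 = +1.
v=5: a=5^-2·(≡3), b=5^-2·(≡1) mod 5; (3|5)=-1, (1|5)=+1; (−1)^{-2·-2·2}·(-1)^-2·(+1)^-2 = +1.
v=2: v_2(a)=7, v_2(b)=5; units ≡ 1, 5 (mod 8); ε·ε+αω+βω = 0·0+7·1+5·0 ≡ 1  ⇒  (a,b)_2 = -1.
v=31: a=31^1·(≡10), b=31^1·(≡6) mod 31; (10|31)=+1, (6|31)=-1; (−1)^{1·1·15}·(+1)^1·(-1)^1 = +1.
v=3: a=3^-2·(≡1), b=3^2·(≡1) mod 3; (1|3)=+1, (1|3)=+1; (−1)^{-2·2·1}·(+1)^2·(+1)^-2 = +1.
v=19: a=19^1·(≡18), b=19^1·(≡16) mod 19; (18|19)=-1, (16|19)=+1; (−1)^{1·1·9}·(-1)^1·(+1)^1 = +1.
Ram(260338, 20026) = {2, 13}; no ℚ_2-point on the conic.

[2, 13]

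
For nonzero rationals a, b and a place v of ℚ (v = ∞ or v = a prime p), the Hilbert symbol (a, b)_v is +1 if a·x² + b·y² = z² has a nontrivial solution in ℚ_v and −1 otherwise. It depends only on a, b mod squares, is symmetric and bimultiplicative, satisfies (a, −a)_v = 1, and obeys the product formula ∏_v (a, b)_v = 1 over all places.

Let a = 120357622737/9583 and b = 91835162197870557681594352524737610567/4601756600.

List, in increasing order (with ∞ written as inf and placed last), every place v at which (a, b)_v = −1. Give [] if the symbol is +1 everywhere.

(a, b) ≡ (238119, 266217042) mod (ℚ^×)²; places V = {2, 3, 5, 7, 11, 13, 17, 19, 23, 29, 31, 37, 43, ∞}.
(a,b)_17: α=1, u≡2; β=3, v≡4 (mod 17); (2|17)=+1, (4|17)=+1; sign (−1)^0·+1^3·+1^1 = +1.
(a,b)_7: α=-1, u≡4; β=-5, v≡5 (mod 7); (4|7)=+1, (5|7)=-1; sign (−1)^1·+1^-5·-1^-1 = +1.
(a,b)_29: α=1, u≡16; β=3, v≡4 (mod 29); (16|29)=+1, (4|29)=+1; sign (−1)^0·+1^3·+1^1 = +1.
(a,b)_23: α=1, u≡4; β=3, v≡22 (mod 23); (4|23)=+1, (22|23)=-1; sign (−1)^1·+1^3·-1^1 = +1.
(a,b)_37: α=-2, u≡35; β=-2, v≡28 (mod 37); (35|37)=-1, (28|37)=+1; sign (−1)^0·-1^-2·+1^-2 = +1.
(a,b)_3: α=5, u≡2; β=11, v≡1 (mod 3); (2|3)=-1, (1|3)=+1; sign (−1)^1·-1^11·+1^5 = +1.
(a,b)_∞: sgn(238119)=+, sgn(266217042)=+, so +1.
(a,b)_43: α=0, u≡34; β=1, v≡1 (mod 43); (34|43)=-1, (1|43)=+1; sign (−1)^0·-1^1·+1^0 = -1.
(a,b)_31: α=0, u≡2; β=4, v≡10 (mod 31); (2|31)=+1, (10|31)=+1; sign (−1)^0·+1^4·+1^0 = +1.
(a,b)_11: α=2, u≡2; β=4, v≡5 (mod 11); (2|11)=-1, (5|11)=+1; sign (−1)^0·-1^4·+1^2 = +1.
(a,b)_19: α=2, u≡16; β=6, v≡7 (mod 19); (16|19)=+1, (7|19)=+1; sign (−1)^0·+1^6·+1^2 = +1.
(a,b)_5: α=0, u≡4; β=-2, v≡3 (mod 5); (4|5)=+1, (3|5)=-1; sign (−1)^0·+1^-2·-1^0 = +1.
(a,b)_2: α=0, β=-3; u≡7, v≡1 (mod 8); ε(u)ε(v)=1·0, αω(v)=0·0, βω(u)=-3·0; sum ≡ 0  ⇒  +1.
(a,b)_13: α=0, u≡7; β=1, v≡4 (mod 13); (7|13)=-1, (4|13)=+1; sign (−1)^0·-1^1·+1^0 = -1.
(238119, 266217042 / ℚ) ramifies at {13, 43}: a division algebra.

[13, 43]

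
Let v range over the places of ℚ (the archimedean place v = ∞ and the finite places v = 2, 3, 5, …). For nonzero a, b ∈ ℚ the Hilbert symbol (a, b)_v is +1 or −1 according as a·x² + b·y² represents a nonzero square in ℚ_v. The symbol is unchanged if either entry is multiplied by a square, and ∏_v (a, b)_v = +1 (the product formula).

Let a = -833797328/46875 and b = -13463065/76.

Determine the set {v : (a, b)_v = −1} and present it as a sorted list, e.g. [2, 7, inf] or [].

Mod squares: a ≡ -18879, b ≡ -7315. Check v ∈ {∞, 2, 3, 5, 7, 11, 13, 17, 19, 29, 31}.
v=17: a=17^0·(≡1), b=17^2·(≡10) mod 17; (1|17)=+1, (10|17)=-1; (−1)^{0·2·8}·(+1)^2·(-1)^0 = +1.
v=11: a=11^0·(≡8), b=11^3·(≡6) mod 11; (8|11)=-1, (6|11)=-1; (−1)^{0·3·5}·(-1)^3·(-1)^0 = -1.
v=19: a=19^0·(≡1), b=19^-1·(≡3) mod 19; (1|19)=+1, (3|19)=-1; (−1)^{0·-1·9}·(+1)^-1·(-1)^0 = +1.
v=2: v_2(a)=4, v_2(b)=-2; units ≡ 1, 5 (mod 8); ε·ε+αω+βω = 0·0+4·1+-2·0 ≡ 0  ⇒  (a,b)_2 = +1.
v=∞: -18879 < 0 and -7315 < 0  ⇒  (a,b)_∞ = -1.
v=29: a=29^1·(≡9), b=29^0·(≡28) mod 29; (9|29)=+1, (28|29)=+1; (−1)^{1·0·14}·(+1)^0·(+1)^1 = +1.
v=31: a=31^1·(≡30), b=31^0·(≡19) mod 31; (30|31)=-1, (19|31)=+1; (−1)^{1·0·15}·(-1)^0·(+1)^1 = +1.
v=3: a=3^-1·(≡1), b=3^0·(≡2) mod 3; (1|3)=+1, (2|3)=-1; (−1)^{-1·0·1}·(+1)^0·(-1)^-1 = -1.
v=13: a=13^2·(≡10), b=13^0·(≡9) mod 13; (10|13)=+1, (9|13)=+1; (−1)^{2·0·6}·(+1)^0·(+1)^2 = +1.
v=7: a=7^3·(≡5), b=7^1·(≡3) mod 7; (5|7)=-1, (3|7)=-1; (−1)^{3·1·3}·(-1)^1·(-1)^3 = -1.
v=5: a=5^-6·(≡4), b=5^1·(≡2) mod 5; (4|5)=+1, (2|5)=-1; (−1)^{-6·1·2}·(+1)^1·(-1)^-6 = +1.
(-18879, -7315 / ℚ) ramifies at {3, 7, 11, ∞}: a division algebra.

[3, 7, 11, inf]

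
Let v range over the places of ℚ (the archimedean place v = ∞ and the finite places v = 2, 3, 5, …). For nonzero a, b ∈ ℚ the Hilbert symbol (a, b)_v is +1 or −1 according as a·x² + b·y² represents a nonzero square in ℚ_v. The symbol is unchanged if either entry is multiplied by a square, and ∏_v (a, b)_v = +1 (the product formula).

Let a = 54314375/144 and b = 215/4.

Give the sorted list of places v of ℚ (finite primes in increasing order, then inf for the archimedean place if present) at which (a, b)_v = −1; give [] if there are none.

[2, 5]

(a, b) ≡ (47, 215) mod (ℚ^×)²; places V = {2, 3, 5, 43, 47, ∞}.
(a,b)_3: α=-2, u≡2; β=0, v≡2 (mod 3); (2|3)=-1, (2|3)=-1; sign (−1)^0·-1^0·-1^-2 = +1.
(a,b)_2: α=-4, β=-2; u≡7, v≡7 (mod 8); ε(u)ε(v)=1·1, αω(v)=-4·0, βω(u)=-2·0; sum ≡ 1  ⇒  -1.
(a,b)_5: α=4, u≡2; β=1, v≡2 (mod 5); (2|5)=-1, (2|5)=-1; sign (−1)^0·-1^1·-1^4 = -1.
(a,b)_∞: sgn(47)=+, sgn(215)=+, so +1.
(a,b)_47: α=1, u≡12; β=0, v≡42 (mod 47); (12|47)=+1, (42|47)=+1; sign (−1)^0·+1^0·+1^1 = +1.
(a,b)_43: α=2, u≡9; β=1, v≡12 (mod 43); (9|43)=+1, (12|43)=-1; sign (−1)^0·+1^1·-1^2 = +1.
(47, 215 / ℚ) ramifies at {2, 5}: a division algebra.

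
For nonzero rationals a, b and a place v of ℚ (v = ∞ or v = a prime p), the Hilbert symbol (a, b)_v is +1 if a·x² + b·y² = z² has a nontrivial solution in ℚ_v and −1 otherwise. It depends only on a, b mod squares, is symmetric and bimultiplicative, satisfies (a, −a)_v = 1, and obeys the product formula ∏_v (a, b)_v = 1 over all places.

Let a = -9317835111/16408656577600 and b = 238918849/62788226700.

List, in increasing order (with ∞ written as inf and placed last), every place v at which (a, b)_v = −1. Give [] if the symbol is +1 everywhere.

Mod squares: a ≡ -39, b ≡ 3. Check v ∈ {∞, 2, 3, 5, 7, 13, 17, 23, 29, 37, 41}.
v=17: a=17^-2·(≡3), b=17^-2·(≡3) mod 17; (3|17)=-1, (3|17)=-1; (−1)^{-2·-2·8}·(-1)^-2·(-1)^-2 = +1.
v=37: a=37^-2·(≡19), b=37^-2·(≡21) mod 37; (19|37)=-1, (21|37)=+1; (−1)^{-2·-2·18}·(-1)^-2·(+1)^-2 = +1.
v=5: a=5^-2·(≡1), b=5^-2·(≡3) mod 5; (1|5)=+1, (3|5)=-1; (−1)^{-2·-2·2}·(+1)^-2·(-1)^-2 = +1.
v=3: a=3^1·(≡2), b=3^-1·(≡1) mod 3; (2|3)=-1, (1|3)=+1; (−1)^{1·-1·1}·(-1)^-1·(+1)^1 = +1.
v=41: a=41^2·(≡5), b=41^2·(≡11) mod 41; (5|41)=+1, (11|41)=-1; (−1)^{2·2·20}·(+1)^2·(-1)^2 = +1.
v=2: v_2(a)=-6, v_2(b)=-2; units ≡ 1, 3 (mod 8); ε·ε+αω+βω = 0·1+-6·1+-2·0 ≡ 0  ⇒  (a,b)_2 = +1.
v=29: a=29^2·(≡19), b=29^2·(≡10) mod 29; (19|29)=-1, (10|29)=-1; (−1)^{2·2·14}·(-1)^2·(-1)^2 = +1.
v=13: a=13^3·(≡9), b=13^2·(≡9) mod 13; (9|13)=+1, (9|13)=+1; (−1)^{3·2·6}·(+1)^2·(+1)^3 = +1.
v=7: a=7^-2·(≡5), b=7^0·(≡5) mod 7; (5|7)=-1, (5|7)=-1; (−1)^{-2·0·3}·(-1)^0·(-1)^-2 = +1.
v=23: a=23^-2·(≡14), b=23^-2·(≡9) mod 23; (14|23)=-1, (9|23)=+1; (−1)^{-2·-2·11}·(-1)^-2·(+1)^-2 = +1.
v=∞: -39 < 0 and 3 > 0  ⇒  (a,b)_∞ = +1.
Every local symbol is +1, so the conic -39·x² + 3·y² = z² has ℚ_v-points for all v and hence a ℚ-point; (a, b / ℚ) ≅ M_2(ℚ).

[]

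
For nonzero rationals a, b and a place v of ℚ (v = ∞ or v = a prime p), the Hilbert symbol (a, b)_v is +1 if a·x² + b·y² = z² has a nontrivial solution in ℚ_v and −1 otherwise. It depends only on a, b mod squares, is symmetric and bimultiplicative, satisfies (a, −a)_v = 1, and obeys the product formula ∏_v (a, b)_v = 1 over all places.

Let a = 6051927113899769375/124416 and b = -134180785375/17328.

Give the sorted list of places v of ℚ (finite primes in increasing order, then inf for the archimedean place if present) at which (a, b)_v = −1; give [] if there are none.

[2, 17]

(a, b) ≡ (714, -23205) mod (ℚ^×)²; places V = {2, 3, 5, 7, 13, 17, 19, ∞}.
(a,b)_17: α=5, u≡4; β=3, v≡12 (mod 17); (4|17)=+1, (12|17)=-1; sign (−1)^0·+1^3·-1^5 = -1.
(a,b)_2: α=-9, β=-4; u≡5, v≡3 (mod 8); ε(u)ε(v)=0·1, αω(v)=-9·1, βω(u)=-4·1; sum ≡ 1  ⇒  -1.
(a,b)_5: α=4, u≡1; β=3, v≡4 (mod 5); (1|5)=+1, (4|5)=+1; sign (−1)^0·+1^3·+1^4 = +1.
(a,b)_7: α=9, u≡2; β=5, v≡5 (mod 7); (2|7)=+1, (5|7)=-1; sign (−1)^1·+1^5·-1^9 = +1.
(a,b)_13: α=2, u≡9; β=1, v≡3 (mod 13); (9|13)=+1, (3|13)=+1; sign (−1)^0·+1^1·+1^2 = +1.
(a,b)_3: α=-5, u≡1; β=-1, v≡2 (mod 3); (1|3)=+1, (2|3)=-1; sign (−1)^1·+1^-1·-1^-5 = +1.
(a,b)_19: α=0, u≡6; β=-2, v≡12 (mod 19); (6|19)=+1, (12|19)=-1; sign (−1)^0·+1^-2·-1^0 = +1.
(a,b)_∞: sgn(714)=+, sgn(-23205)=−, so +1.
|Ram(714, -23205)| = 2, even; anisotropic at {2, 17}.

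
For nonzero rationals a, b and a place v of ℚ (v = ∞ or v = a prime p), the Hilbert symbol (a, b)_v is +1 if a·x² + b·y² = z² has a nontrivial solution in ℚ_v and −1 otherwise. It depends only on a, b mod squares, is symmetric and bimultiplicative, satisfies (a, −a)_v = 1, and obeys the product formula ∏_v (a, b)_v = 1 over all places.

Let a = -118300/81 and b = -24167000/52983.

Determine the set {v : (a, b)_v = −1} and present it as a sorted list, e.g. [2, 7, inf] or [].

(a, b) ≡ (-7, -10010) mod (ℚ^×)²; places V = {2, 3, 5, 7, 11, 13, 29, ∞}.
(a,b)_13: α=2, u≡5; β=3, v≡3 (mod 13); (5|13)=-1, (3|13)=+1; sign (−1)^0·-1^3·+1^2 = -1.
(a,b)_3: α=-4, u≡2; β=-2, v≡1 (mod 3); (2|3)=-1, (1|3)=+1; sign (−1)^0·-1^-2·+1^-4 = +1.
(a,b)_2: α=2, β=3; u≡1, v≡3 (mod 8); ε(u)ε(v)=0·1, αω(v)=2·1, βω(u)=3·0; sum ≡ 0  ⇒  +1.
(a,b)_11: α=0, u≡4; β=1, v≡9 (mod 11); (4|11)=+1, (9|11)=+1; sign (−1)^0·+1^1·+1^0 = +1.
(a,b)_∞: sgn(-7)=−, sgn(-10010)=−, so -1.
(a,b)_7: α=1, u≡3; β=-1, v≡5 (mod 7); (3|7)=-1, (5|7)=-1; sign (−1)^1·-1^-1·-1^1 = -1.
(a,b)_5: α=2, u≡3; β=3, v≡3 (mod 5); (3|5)=-1, (3|5)=-1; sign (−1)^0·-1^3·-1^2 = -1.
(a,b)_29: α=0, u≡16; β=-2, v≡1 (mod 29); (16|29)=+1, (1|29)=+1; sign (−1)^0·+1^-2·+1^0 = +1.
(-7, -10010 / ℚ) ramifies at {5, 7, 13, ∞}: a division algebra.

[5, 7, 13, inf]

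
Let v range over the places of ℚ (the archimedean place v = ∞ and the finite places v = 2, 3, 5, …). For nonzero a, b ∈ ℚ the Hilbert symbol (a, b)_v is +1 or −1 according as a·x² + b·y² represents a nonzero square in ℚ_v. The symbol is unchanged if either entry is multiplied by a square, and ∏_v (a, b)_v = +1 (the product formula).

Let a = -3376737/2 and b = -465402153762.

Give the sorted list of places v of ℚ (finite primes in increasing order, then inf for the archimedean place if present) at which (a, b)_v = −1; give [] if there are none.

[2, 13, 31, inf]

(a, b) ≡ (-15314, -2) mod (ℚ^×)²; places V = {2, 3, 7, 13, 19, 31, ∞}.
(a,b)_3: α=2, u≡1; β=4, v≡1 (mod 3); (1|3)=+1, (1|3)=+1; sign (−1)^0·+1^4·+1^2 = +1.
(a,b)_31: α=1, u≡19; β=2, v≡29 (mod 31); (19|31)=+1, (29|31)=-1; sign (−1)^0·+1^2·-1^1 = -1.
(a,b)_7: α=2, u≡1; β=2, v≡6 (mod 7); (1|7)=+1, (6|7)=-1; sign (−1)^0·+1^2·-1^2 = +1.
(a,b)_2: α=-1, β=1; u≡7, v≡7 (mod 8); ε(u)ε(v)=1·1, αω(v)=-1·0, βω(u)=1·0; sum ≡ 1  ⇒  -1.
(a,b)_13: α=1, u≡2; β=2, v≡2 (mod 13); (2|13)=-1, (2|13)=-1; sign (−1)^0·-1^2·-1^1 = -1.
(a,b)_19: α=1, u≡11; β=2, v≡7 (mod 19); (11|19)=+1, (7|19)=+1; sign (−1)^0·+1^2·+1^1 = +1.
(a,b)_∞: sgn(-15314)=−, sgn(-2)=−, so -1.
|Ram(-15314, -2)| = 4, even; anisotropic at {2, 13, 31, ∞}.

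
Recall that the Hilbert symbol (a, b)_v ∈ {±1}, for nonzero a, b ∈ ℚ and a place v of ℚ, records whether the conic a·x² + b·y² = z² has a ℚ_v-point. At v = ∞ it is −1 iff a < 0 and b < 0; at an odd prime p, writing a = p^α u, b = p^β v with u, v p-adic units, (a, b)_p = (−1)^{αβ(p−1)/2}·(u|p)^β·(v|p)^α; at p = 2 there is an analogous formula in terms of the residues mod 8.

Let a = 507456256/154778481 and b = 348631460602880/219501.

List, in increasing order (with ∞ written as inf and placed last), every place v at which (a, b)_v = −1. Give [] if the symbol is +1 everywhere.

(a, b) ≡ (19, 409045) mod (ℚ^×)²; places V = {2, 3, 5, 7, 11, 13, 17, 19, 29, 31, ∞}.
(a,b)_2: α=8, β=10; u≡3, v≡5 (mod 8); ε(u)ε(v)=1·0, αω(v)=8·1, βω(u)=10·1; sum ≡ 0  ⇒  +1.
(a,b)_29: α=-2, u≡19; β=-3, v≡18 (mod 29); (19|29)=-1, (18|29)=-1; sign (−1)^0·-1^-3·-1^-2 = -1.
(a,b)_5: α=0, u≡1; β=1, v≡1 (mod 5); (1|5)=+1, (1|5)=+1; sign (−1)^0·+1^1·+1^0 = +1.
(a,b)_11: α=-2, u≡8; β=0, v≡10 (mod 11); (8|11)=-1, (10|11)=-1; sign (−1)^0·-1^0·-1^-2 = +1.
(a,b)_31: α=0, u≡25; β=1, v≡8 (mod 31); (25|31)=+1, (8|31)=+1; sign (−1)^0·+1^1·+1^0 = +1.
(a,b)_13: α=-2, u≡5; β=1, v≡11 (mod 13); (5|13)=-1, (11|13)=-1; sign (−1)^0·-1^1·-1^-2 = -1.
(a,b)_3: α=-2, u≡1; β=-2, v≡1 (mod 3); (1|3)=+1, (1|3)=+1; sign (−1)^0·+1^-2·+1^-2 = +1.
(a,b)_19: α=3, u≡7; β=0, v≡10 (mod 19); (7|19)=+1, (10|19)=-1; sign (−1)^0·+1^0·-1^3 = -1.
(a,b)_∞: sgn(19)=+, sgn(409045)=+, so +1.
(a,b)_17: α=2, u≡16; β=6, v≡1 (mod 17); (16|17)=+1, (1|17)=+1; sign (−1)^0·+1^6·+1^2 = +1.
(a,b)_7: α=0, u≡5; β=1, v≡6 (mod 7); (5|7)=-1, (6|7)=-1; sign (−1)^0·-1^1·-1^0 = -1.
|Ram(19, 409045)| = 4, even; anisotropic at {7, 13, 19, 29}.

[7, 13, 19, 29]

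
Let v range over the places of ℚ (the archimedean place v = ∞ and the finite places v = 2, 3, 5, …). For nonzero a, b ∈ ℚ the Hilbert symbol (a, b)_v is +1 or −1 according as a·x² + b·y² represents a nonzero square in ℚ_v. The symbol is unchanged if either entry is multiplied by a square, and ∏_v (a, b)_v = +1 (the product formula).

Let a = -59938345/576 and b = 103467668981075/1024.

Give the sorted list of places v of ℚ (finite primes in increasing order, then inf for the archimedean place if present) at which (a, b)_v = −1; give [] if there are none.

(a, b) ≡ (-113305, 4403) mod (ℚ^×)²; places V = {2, 3, 5, 7, 17, 23, 31, 37, 43, ∞}.
(a,b)_3: α=-2, u≡2; β=0, v≡2 (mod 3); (2|3)=-1, (2|3)=-1; sign (−1)^0·-1^0·-1^-2 = +1.
(a,b)_37: α=0, u≡33; β=1, v≡14 (mod 37); (33|37)=+1, (14|37)=-1; sign (−1)^0·+1^1·-1^0 = +1.
(a,b)_5: α=1, u≡1; β=2, v≡2 (mod 5); (1|5)=+1, (2|5)=-1; sign (−1)^0·+1^2·-1^1 = -1.
(a,b)_17: α=1, u≡1; β=1, v≡2 (mod 17); (1|17)=+1, (2|17)=+1; sign (−1)^0·+1^1·+1^1 = +1.
(a,b)_7: α=0, u≡1; β=1, v≡5 (mod 7); (1|7)=+1, (5|7)=-1; sign (−1)^0·+1^1·-1^0 = +1.
(a,b)_23: α=2, u≡16; β=2, v≡17 (mod 23); (16|23)=+1, (17|23)=-1; sign (−1)^0·+1^2·-1^2 = +1.
(a,b)_43: α=1, u≡6; β=2, v≡9 (mod 43); (6|43)=+1, (9|43)=+1; sign (−1)^0·+1^2·+1^1 = +1.
(a,b)_31: α=1, u≡21; β=2, v≡8 (mod 31); (21|31)=-1, (8|31)=+1; sign (−1)^0·-1^2·+1^1 = +1.
(a,b)_∞: sgn(-113305)=−, sgn(4403)=+, so +1.
(a,b)_2: α=-6, β=-10; u≡7, v≡3 (mod 8); ε(u)ε(v)=1·1, αω(v)=-6·1, βω(u)=-10·0; sum ≡ 1  ⇒  -1.
Ram(-113305, 4403) = {2, 5}; no ℚ_2-point on the conic.

[2, 5]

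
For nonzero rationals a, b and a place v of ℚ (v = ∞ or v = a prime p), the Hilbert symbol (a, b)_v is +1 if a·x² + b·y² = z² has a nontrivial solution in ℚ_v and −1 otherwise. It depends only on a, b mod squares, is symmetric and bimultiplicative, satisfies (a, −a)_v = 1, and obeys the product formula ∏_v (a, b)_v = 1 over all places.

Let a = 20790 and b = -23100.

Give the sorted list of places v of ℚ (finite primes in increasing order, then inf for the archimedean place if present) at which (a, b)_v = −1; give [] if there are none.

(a, b) ≡ (2310, -231) mod (ℚ^×)²; places V = {2, 3, 5, 7, 11, ∞}.
(a,b)_7: α=1, u≡2; β=1, v≡4 (mod 7); (2|7)=+1, (4|7)=+1; sign (−1)^1·+1^1·+1^1 = -1.
(a,b)_2: α=1, β=2; u≡3, v≡1 (mod 8); ε(u)ε(v)=1·0, αω(v)=1·0, βω(u)=2·1; sum ≡ 0  ⇒  +1.
(a,b)_∞: sgn(2310)=+, sgn(-231)=−, so +1.
(a,b)_11: α=1, u≡9; β=1, v≡1 (mod 11); (9|11)=+1, (1|11)=+1; sign (−1)^1·+1^1·+1^1 = -1.
(a,b)_3: α=3, u≡2; β=1, v≡1 (mod 3); (2|3)=-1, (1|3)=+1; sign (−1)^1·-1^1·+1^3 = +1.
(a,b)_5: α=1, u≡3; β=2, v≡1 (mod 5); (3|5)=-1, (1|5)=+1; sign (−1)^0·-1^2·+1^1 = +1.
(2310, -231 / ℚ) ramifies at {7, 11}: a division algebra.

[7, 11]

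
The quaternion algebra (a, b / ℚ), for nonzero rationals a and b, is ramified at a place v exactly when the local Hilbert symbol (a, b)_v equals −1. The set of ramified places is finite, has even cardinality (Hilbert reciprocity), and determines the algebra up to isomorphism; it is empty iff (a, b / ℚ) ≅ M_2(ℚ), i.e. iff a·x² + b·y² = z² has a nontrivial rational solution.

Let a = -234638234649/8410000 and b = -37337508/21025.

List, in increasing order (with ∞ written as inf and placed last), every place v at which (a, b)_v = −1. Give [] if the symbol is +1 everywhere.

(a, b) ≡ (-969, -17) mod (ℚ^×)²; places V = {2, 3, 5, 7, 13, 17, 19, 29, ∞}.
(a,b)_3: α=5, u≡1; β=2, v≡1 (mod 3); (1|3)=+1, (1|3)=+1; sign (−1)^0·+1^2·+1^5 = +1.
(a,b)_29: α=-2, u≡15; β=-2, v≡2 (mod 29); (15|29)=-1, (2|29)=-1; sign (−1)^0·-1^-2·-1^-2 = +1.
(a,b)_∞: sgn(-969)=−, sgn(-17)=−, so -1.
(a,b)_7: α=2, u≡2; β=0, v≡4 (mod 7); (2|7)=+1, (4|7)=+1; sign (−1)^0·+1^0·+1^2 = +1.
(a,b)_17: α=1, u≡6; β=1, v≡15 (mod 17); (6|17)=-1, (15|17)=+1; sign (−1)^0·-1^1·+1^1 = -1.
(a,b)_5: α=-4, u≡1; β=-2, v≡2 (mod 5); (1|5)=+1, (2|5)=-1; sign (−1)^0·+1^-2·-1^-4 = +1.
(a,b)_2: α=-4, β=2; u≡7, v≡7 (mod 8); ε(u)ε(v)=1·1, αω(v)=-4·0, βω(u)=2·0; sum ≡ 1  ⇒  -1.
(a,b)_13: α=2, u≡6; β=2, v≡4 (mod 13); (6|13)=-1, (4|13)=+1; sign (−1)^0·-1^2·+1^2 = +1.
(a,b)_19: α=3, u≡16; β=2, v≡18 (mod 19); (16|19)=+1, (18|19)=-1; sign (−1)^0·+1^2·-1^3 = -1.
|Ram(-969, -17)| = 4, even; anisotropic at {2, 17, 19, ∞}.

[2, 17, 19, inf]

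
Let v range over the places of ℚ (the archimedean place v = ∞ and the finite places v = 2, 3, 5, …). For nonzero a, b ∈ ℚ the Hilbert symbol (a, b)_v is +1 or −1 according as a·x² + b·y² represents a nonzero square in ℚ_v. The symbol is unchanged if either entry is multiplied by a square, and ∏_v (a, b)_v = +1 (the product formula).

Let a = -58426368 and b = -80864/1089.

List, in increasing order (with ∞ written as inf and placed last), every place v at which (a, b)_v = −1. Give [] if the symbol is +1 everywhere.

[11, inf]

(a, b) ≡ (-57057, -14) mod (ℚ^×)²; places V = {2, 3, 7, 11, 13, 19, ∞}.
(a,b)_7: α=1, u≡1; β=1, v≡3 (mod 7); (1|7)=+1, (3|7)=-1; sign (−1)^1·+1^1·-1^1 = +1.
(a,b)_11: α=1, u≡5; β=-2, v≡7 (mod 11); (5|11)=+1, (7|11)=-1; sign (−1)^0·+1^-2·-1^1 = -1.
(a,b)_2: α=10, β=5; u≡7, v≡1 (mod 8); ε(u)ε(v)=1·0, αω(v)=10·0, βω(u)=5·0; sum ≡ 0  ⇒  +1.
(a,b)_13: α=1, u≡11; β=0, v≡10 (mod 13); (11|13)=-1, (10|13)=+1; sign (−1)^0·-1^0·+1^1 = +1.
(a,b)_3: α=1, u≡1; β=-2, v≡1 (mod 3); (1|3)=+1, (1|3)=+1; sign (−1)^0·+1^-2·+1^1 = +1.
(a,b)_19: α=1, u≡2; β=2, v≡7 (mod 19); (2|19)=-1, (7|19)=+1; sign (−1)^0·-1^2·+1^1 = +1.
(a,b)_∞: sgn(-57057)=−, sgn(-14)=−, so -1.
Ram(-57057, -14) = {11, ∞}; no ℚ_11-point on the conic.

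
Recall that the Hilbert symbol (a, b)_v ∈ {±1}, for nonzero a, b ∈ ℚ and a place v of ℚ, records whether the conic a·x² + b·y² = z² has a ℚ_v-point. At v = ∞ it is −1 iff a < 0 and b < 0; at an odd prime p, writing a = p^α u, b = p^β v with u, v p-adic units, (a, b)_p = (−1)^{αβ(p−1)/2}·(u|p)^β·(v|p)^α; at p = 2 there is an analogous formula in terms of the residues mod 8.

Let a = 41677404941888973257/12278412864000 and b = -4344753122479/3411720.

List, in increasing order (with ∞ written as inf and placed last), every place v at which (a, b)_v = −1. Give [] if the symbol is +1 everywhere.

[2, 13, 17, 23]

Mod squares: a ≡ 559130, b ≡ -50830. Check v ∈ {∞, 2, 3, 5, 7, 11, 13, 17, 19, 23, 37}.
v=7: a=7^4·(≡5), b=7^2·(≡1) mod 7; (5|7)=-1, (1|7)=+1; (−1)^{4·2·3}·(-1)^2·(+1)^4 = +1.
v=37: a=37^6·(≡17), b=37^4·(≡6) mod 37; (17|37)=-1, (6|37)=-1; (−1)^{6·4·18}·(-1)^4·(-1)^6 = +1.
v=∞: 559130 > 0 and -50830 < 0  ⇒  (a,b)_∞ = +1.
v=23: a=23^1·(≡17), b=23^1·(≡11) mod 23; (17|23)=-1, (11|23)=-1; (−1)^{1·1·11}·(-1)^1·(-1)^1 = -1.
v=11: a=11^3·(≡7), b=11^2·(≡5) mod 11; (7|11)=-1, (5|11)=+1; (−1)^{3·2·5}·(-1)^2·(+1)^3 = +1.
v=19: a=19^-2·(≡9), b=19^0·(≡2) mod 19; (9|19)=+1, (2|19)=-1; (−1)^{-2·0·9}·(+1)^0·(-1)^-2 = +1.
v=13: a=13^1·(≡2), b=13^-1·(≡4) mod 13; (2|13)=-1, (4|13)=+1; (−1)^{1·-1·6}·(-1)^-1·(+1)^1 = -1.
v=2: v_2(a)=-9, v_2(b)=-3; units ≡ 5, 1 (mod 8); ε·ε+αω+βω = 0·0+-9·0+-3·1 ≡ 1  ⇒  (a,b)_2 = -1.
v=3: a=3^-12·(≡2), b=3^-8·(≡2) mod 3; (2|3)=-1, (2|3)=-1; (−1)^{-12·-8·1}·(-1)^-8·(-1)^-12 = +1.
v=5: a=5^-3·(≡1), b=5^-1·(≡4) mod 5; (1|5)=+1, (4|5)=+1; (−1)^{-3·-1·2}·(+1)^-1·(+1)^-3 = +1.
v=17: a=17^1·(≡5), b=17^1·(≡13) mod 17; (5|17)=-1, (13|17)=+1; (−1)^{1·1·8}·(-1)^1·(+1)^1 = -1.
(559130, -50830 / ℚ) ramifies at {2, 13, 17, 23}: a division algebra.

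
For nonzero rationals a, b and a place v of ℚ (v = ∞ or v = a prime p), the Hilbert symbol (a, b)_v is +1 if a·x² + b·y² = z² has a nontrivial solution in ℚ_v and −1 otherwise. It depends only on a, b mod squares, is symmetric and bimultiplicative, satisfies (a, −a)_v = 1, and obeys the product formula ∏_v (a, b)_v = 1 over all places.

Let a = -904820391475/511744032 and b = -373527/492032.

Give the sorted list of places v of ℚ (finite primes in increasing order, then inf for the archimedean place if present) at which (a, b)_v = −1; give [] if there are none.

[2, inf]

Mod squares: a ≡ -182, b ≡ -14. Check v ∈ {∞, 2, 3, 5, 7, 11, 13, 31, 37, 43}.
v=31: a=31^-2·(≡14), b=31^-2·(≡15) mod 31; (14|31)=+1, (15|31)=-1; (−1)^{-2·-2·15}·(+1)^-2·(-1)^-2 = +1.
v=37: a=37^2·(≡21), b=37^0·(≡35) mod 37; (21|37)=+1, (35|37)=-1; (−1)^{2·0·18}·(+1)^0·(-1)^2 = +1.
v=∞: -182 < 0 and -14 < 0  ⇒  (a,b)_∞ = -1.
v=7: a=7^5·(≡2), b=7^3·(≡5) mod 7; (2|7)=+1, (5|7)=-1; (−1)^{5·3·3}·(+1)^3·(-1)^5 = +1.
v=13: a=13^1·(≡1), b=13^0·(≡10) mod 13; (1|13)=+1, (10|13)=+1; (−1)^{1·0·6}·(+1)^0·(+1)^1 = +1.
v=2: v_2(a)=-5, v_2(b)=-9; units ≡ 5, 1 (mod 8); ε·ε+αω+βω = 0·0+-5·0+-9·1 ≡ 1  ⇒  (a,b)_2 = -1.
v=5: a=5^2·(≡3), b=5^0·(≡4) mod 5; (3|5)=-1, (4|5)=+1; (−1)^{2·0·2}·(-1)^0·(+1)^2 = +1.
v=43: a=43^-2·(≡42), b=43^0·(≡27) mod 43; (42|43)=-1, (27|43)=-1; (−1)^{-2·0·21}·(-1)^0·(-1)^-2 = +1.
v=3: a=3^-2·(≡1), b=3^2·(≡1) mod 3; (1|3)=+1, (1|3)=+1; (−1)^{-2·2·1}·(+1)^2·(+1)^-2 = +1.
v=11: a=11^2·(≡1), b=11^2·(≡2) mod 11; (1|11)=+1, (2|11)=-1; (−1)^{2·2·5}·(+1)^2·(-1)^2 = +1.
Ram(-182, -14) = {2, ∞}; no ℚ_2-point on the conic.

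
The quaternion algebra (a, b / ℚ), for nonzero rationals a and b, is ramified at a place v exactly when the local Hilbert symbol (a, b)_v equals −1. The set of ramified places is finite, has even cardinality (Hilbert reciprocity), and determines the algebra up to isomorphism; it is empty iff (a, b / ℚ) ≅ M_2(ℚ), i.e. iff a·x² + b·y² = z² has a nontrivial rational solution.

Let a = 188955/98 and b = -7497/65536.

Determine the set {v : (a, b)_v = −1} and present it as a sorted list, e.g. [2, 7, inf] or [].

[2, 5, 17, 19]

(a, b) ≡ (41990, -17) mod (ℚ^×)²; places V = {2, 3, 5, 7, 13, 17, 19, ∞}.
(a,b)_17: α=1, u≡5; β=1, v≡1 (mod 17); (5|17)=-1, (1|17)=+1; sign (−1)^0·-1^1·+1^1 = -1.
(a,b)_5: α=1, u≡2; β=0, v≡3 (mod 5); (2|5)=-1, (3|5)=-1; sign (−1)^0·-1^0·-1^1 = -1.
(a,b)_19: α=1, u≡9; β=0, v≡13 (mod 19); (9|19)=+1, (13|19)=-1; sign (−1)^0·+1^0·-1^1 = -1.
(a,b)_13: α=1, u≡2; β=0, v≡10 (mod 13); (2|13)=-1, (10|13)=+1; sign (−1)^0·-1^0·+1^1 = +1.
(a,b)_7: α=-2, u≡2; β=2, v≡4 (mod 7); (2|7)=+1, (4|7)=+1; sign (−1)^0·+1^2·+1^-2 = +1.
(a,b)_∞: sgn(41990)=+, sgn(-17)=−, so +1.
(a,b)_3: α=2, u≡2; β=2, v≡1 (mod 3); (2|3)=-1, (1|3)=+1; sign (−1)^0·-1^2·+1^2 = +1.
(a,b)_2: α=-1, β=-16; u≡3, v≡7 (mod 8); ε(u)ε(v)=1·1, αω(v)=-1·0, βω(u)=-16·1; sum ≡ 1  ⇒  -1.
(41990, -17 / ℚ) ramifies at {2, 5, 17, 19}: a division algebra.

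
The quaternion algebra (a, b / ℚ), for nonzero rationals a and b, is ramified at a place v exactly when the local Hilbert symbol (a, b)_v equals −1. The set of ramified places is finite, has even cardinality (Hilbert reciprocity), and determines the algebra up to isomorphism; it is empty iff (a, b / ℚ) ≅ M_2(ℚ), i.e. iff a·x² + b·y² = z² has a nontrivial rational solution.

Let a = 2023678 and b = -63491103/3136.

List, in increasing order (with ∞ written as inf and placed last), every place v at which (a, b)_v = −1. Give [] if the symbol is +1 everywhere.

Mod squares: a ≡ 2023678, b ≡ -247. Check v ∈ {∞, 2, 3, 7, 13, 19, 23, 29, 37, 41}.
v=3: a=3^0·(≡1), b=3^2·(≡2) mod 3; (1|3)=+1, (2|3)=-1; (−1)^{0·2·1}·(+1)^2·(-1)^0 = +1.
v=7: a=7^0·(≡6), b=7^-2·(≡3) mod 7; (6|7)=-1, (3|7)=-1; (−1)^{0·-2·3}·(-1)^-2·(-1)^0 = +1.
v=23: a=23^1·(≡11), b=23^0·(≡18) mod 23; (11|23)=-1, (18|23)=+1; (−1)^{1·0·11}·(-1)^0·(+1)^1 = +1.
v=37: a=37^1·(≡8), b=37^0·(≡36) mod 37; (8|37)=-1, (36|37)=+1; (−1)^{1·0·18}·(-1)^0·(+1)^1 = +1.
v=13: a=13^0·(≡7), b=13^5·(≡8) mod 13; (7|13)=-1, (8|13)=-1; (−1)^{0·5·6}·(-1)^5·(-1)^0 = -1.
v=∞: 2023678 > 0 and -247 < 0  ⇒  (a,b)_∞ = +1.
v=29: a=29^1·(≡8), b=29^0·(≡19) mod 29; (8|29)=-1, (19|29)=-1; (−1)^{1·0·14}·(-1)^0·(-1)^1 = -1.
v=19: a=19^0·(≡7), b=19^1·(≡7) mod 19; (7|19)=+1, (7|19)=+1; (−1)^{0·1·9}·(+1)^1·(+1)^0 = +1.
v=41: a=41^1·(≡35), b=41^0·(≡40) mod 41; (35|41)=-1, (40|41)=+1; (−1)^{1·0·20}·(-1)^0·(+1)^1 = +1.
v=2: v_2(a)=1, v_2(b)=-6; units ≡ 7, 1 (mod 8); ε·ε+αω+βω = 1·0+1·0+-6·0 ≡ 0  ⇒  (a,b)_2 = +1.
Ram(2023678, -247) = {13, 29}; no ℚ_13-point on the conic.

[13, 29]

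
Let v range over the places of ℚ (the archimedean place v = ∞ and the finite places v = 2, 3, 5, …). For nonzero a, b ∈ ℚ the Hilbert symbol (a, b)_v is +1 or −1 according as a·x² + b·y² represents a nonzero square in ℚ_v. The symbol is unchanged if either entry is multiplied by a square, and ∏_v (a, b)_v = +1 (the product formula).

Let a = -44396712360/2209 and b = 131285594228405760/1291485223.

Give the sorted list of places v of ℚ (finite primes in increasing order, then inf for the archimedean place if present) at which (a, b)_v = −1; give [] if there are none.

[5, 7, 11, 13]

Mod squares: a ≡ -10010, b ≡ 2730. Check v ∈ {∞, 2, 3, 5, 7, 11, 13, 17, 47}.
v=3: a=3^8·(≡1), b=3^13·(≡1) mod 3; (1|3)=+1, (1|3)=+1; (−1)^{8·13·1}·(+1)^13·(+1)^8 = +1.
v=47: a=47^-2·(≡34), b=47^-2·(≡3) mod 47; (34|47)=+1, (3|47)=+1; (−1)^{-2·-2·23}·(+1)^-2·(+1)^-2 = +1.
v=11: a=11^1·(≡1), b=11^4·(≡2) mod 11; (1|11)=+1, (2|11)=-1; (−1)^{1·4·5}·(+1)^4·(-1)^1 = -1.
v=13: a=13^3·(≡4), b=13^3·(≡2) mod 13; (4|13)=+1, (2|13)=-1; (−1)^{3·3·6}·(+1)^3·(-1)^3 = -1.
v=2: v_2(a)=3, v_2(b)=9; units ≡ 3, 5 (mod 8); ε·ε+αω+βω = 1·0+3·1+9·1 ≡ 0  ⇒  (a,b)_2 = +1.
v=7: a=7^1·(≡3), b=7^-1·(≡5) mod 7; (3|7)=-1, (5|7)=-1; (−1)^{1·-1·3}·(-1)^-1·(-1)^1 = -1.
v=∞: -10010 < 0 and 2730 > 0  ⇒  (a,b)_∞ = +1.
v=5: a=5^1·(≡2), b=5^1·(≡4) mod 5; (2|5)=-1, (4|5)=+1; (−1)^{1·1·2}·(-1)^1·(+1)^1 = -1.
v=17: a=17^0·(≡5), b=17^-4·(≡5) mod 17; (5|17)=-1, (5|17)=-1; (−1)^{0·-4·8}·(-1)^-4·(-1)^0 = +1.
Ram(-10010, 2730) = {5, 7, 11, 13}; no ℚ_5-point on the conic.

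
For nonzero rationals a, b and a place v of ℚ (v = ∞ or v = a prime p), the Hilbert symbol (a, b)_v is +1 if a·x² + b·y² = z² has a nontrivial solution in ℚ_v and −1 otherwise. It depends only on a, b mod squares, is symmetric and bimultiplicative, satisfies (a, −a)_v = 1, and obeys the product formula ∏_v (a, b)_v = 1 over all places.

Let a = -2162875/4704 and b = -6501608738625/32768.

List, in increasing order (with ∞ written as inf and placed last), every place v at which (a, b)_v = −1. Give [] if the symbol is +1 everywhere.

[2, 3, 11, inf]

(a, b) ≡ (-4290, -4290) mod (ℚ^×)²; places V = {2, 3, 5, 7, 11, 13, ∞}.
(a,b)_3: α=-1, u≡1; β=1, v≡1 (mod 3); (1|3)=+1, (1|3)=+1; sign (−1)^1·+1^1·+1^-1 = -1.
(a,b)_13: α=1, u≡7; β=3, v≡11 (mod 13); (7|13)=-1, (11|13)=-1; sign (−1)^0·-1^3·-1^1 = +1.
(a,b)_5: α=3, u≡3; β=3, v≡2 (mod 5); (3|5)=-1, (2|5)=-1; sign (−1)^0·-1^3·-1^3 = +1.
(a,b)_7: α=-2, u≡4; β=2, v≡1 (mod 7); (4|7)=+1, (1|7)=+1; sign (−1)^0·+1^2·+1^-2 = +1.
(a,b)_∞: sgn(-4290)=−, sgn(-4290)=−, so -1.
(a,b)_2: α=-5, β=-15; u≡7, v≡7 (mod 8); ε(u)ε(v)=1·1, αω(v)=-5·0, βω(u)=-15·0; sum ≡ 1  ⇒  -1.
(a,b)_11: α=3, u≡2; β=5, v≡7 (mod 11); (2|11)=-1, (7|11)=-1; sign (−1)^1·-1^5·-1^3 = -1.
Ram(-4290, -4290) = {2, 3, 11, ∞}; no ℚ_2-point on the conic.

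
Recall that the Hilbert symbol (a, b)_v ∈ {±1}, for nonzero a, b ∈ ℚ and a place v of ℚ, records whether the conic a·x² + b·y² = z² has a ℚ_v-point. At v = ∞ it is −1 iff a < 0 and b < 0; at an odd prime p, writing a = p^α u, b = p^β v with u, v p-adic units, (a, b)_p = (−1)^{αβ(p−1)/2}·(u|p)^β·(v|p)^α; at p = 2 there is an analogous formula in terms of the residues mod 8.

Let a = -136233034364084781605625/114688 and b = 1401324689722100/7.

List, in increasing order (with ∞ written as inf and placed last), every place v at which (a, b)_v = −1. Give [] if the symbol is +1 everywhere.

[13, 29]

Mod squares: a ≡ -527527, b ≡ 667667. Check v ∈ {∞, 2, 3, 5, 7, 11, 13, 17, 23, 29, 31}.
v=5: a=5^4·(≡2), b=5^2·(≡2) mod 5; (2|5)=-1, (2|5)=-1; (−1)^{4·2·2}·(-1)^2·(-1)^4 = +1.
v=31: a=31^3·(≡18), b=31^2·(≡4) mod 31; (18|31)=+1, (4|31)=+1; (−1)^{3·2·15}·(+1)^2·(+1)^3 = +1.
v=11: a=11^1·(≡1), b=11^1·(≡2) mod 11; (1|11)=+1, (2|11)=-1; (−1)^{1·1·5}·(+1)^1·(-1)^1 = +1.
v=29: a=29^2·(≡12), b=29^1·(≡14) mod 29; (12|29)=-1, (14|29)=-1; (−1)^{2·1·14}·(-1)^1·(-1)^2 = -1.
v=17: a=17^5·(≡6), b=17^2·(≡9) mod 17; (6|17)=-1, (9|17)=+1; (−1)^{5·2·8}·(-1)^2·(+1)^5 = +1.
v=23: a=23^2·(≡18), b=23^3·(≡9) mod 23; (18|23)=+1, (9|23)=+1; (−1)^{2·3·11}·(+1)^3·(+1)^2 = +1.
v=∞: -527527 < 0 and 667667 > 0  ⇒  (a,b)_∞ = +1.
v=3: a=3^4·(≡2), b=3^0·(≡2) mod 3; (2|3)=-1, (2|3)=-1; (−1)^{4·0·1}·(-1)^0·(-1)^4 = +1.
v=13: a=13^1·(≡5), b=13^1·(≡1) mod 13; (5|13)=-1, (1|13)=+1; (−1)^{1·1·6}·(-1)^1·(+1)^1 = -1.
v=2: v_2(a)=-14, v_2(b)=2; units ≡ 1, 3 (mod 8); ε·ε+αω+βω = 0·1+-14·1+2·0 ≡ 0  ⇒  (a,b)_2 = +1.
v=7: a=7^-1·(≡1), b=7^-1·(≡3) mod 7; (1|7)=+1, (3|7)=-1; (−1)^{-1·-1·3}·(+1)^-1·(-1)^-1 = +1.
Ram(-527527, 667667) = {13, 29}; no ℚ_13-point on the conic.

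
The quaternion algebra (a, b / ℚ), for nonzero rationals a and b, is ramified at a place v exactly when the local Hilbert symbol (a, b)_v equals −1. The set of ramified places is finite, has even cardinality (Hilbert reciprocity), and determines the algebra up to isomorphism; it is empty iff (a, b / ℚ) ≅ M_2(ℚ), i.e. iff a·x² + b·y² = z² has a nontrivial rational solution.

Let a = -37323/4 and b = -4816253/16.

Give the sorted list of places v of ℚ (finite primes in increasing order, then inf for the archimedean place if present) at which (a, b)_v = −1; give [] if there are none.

[19, inf]

(a, b) ≡ (-4147, -4816253) mod (ℚ^×)²; places V = {2, 3, 11, 13, 17, 19, 29, 31, 37, ∞}.
(a,b)_37: α=0, u≡21; β=1, v≡16 (mod 37); (21|37)=+1, (16|37)=+1; sign (−1)^0·+1^1·+1^0 = +1.
(a,b)_2: α=-2, β=-4; u≡5, v≡3 (mod 8); ε(u)ε(v)=0·1, αω(v)=-2·1, βω(u)=-4·1; sum ≡ 0  ⇒  +1.
(a,b)_31: α=0, u≡8; β=1, v≡18 (mod 31); (8|31)=+1, (18|31)=+1; sign (−1)^0·+1^1·+1^0 = +1.
(a,b)_∞: sgn(-4147)=−, sgn(-4816253)=−, so -1.
(a,b)_13: α=1, u≡7; β=1, v≡2 (mod 13); (7|13)=-1, (2|13)=-1; sign (−1)^0·-1^1·-1^1 = +1.
(a,b)_17: α=0, u≡15; β=1, v≡4 (mod 17); (15|17)=+1, (4|17)=+1; sign (−1)^0·+1^1·+1^0 = +1.
(a,b)_3: α=2, u≡2; β=0, v≡1 (mod 3); (2|3)=-1, (1|3)=+1; sign (−1)^0·-1^0·+1^2 = +1.
(a,b)_11: α=1, u≡7; β=0, v≡4 (mod 11); (7|11)=-1, (4|11)=+1; sign (−1)^0·-1^0·+1^1 = +1.
(a,b)_29: α=1, u≡19; β=0, v≡6 (mod 29); (19|29)=-1, (6|29)=+1; sign (−1)^0·-1^0·+1^1 = +1.
(a,b)_19: α=0, u≡3; β=1, v≡9 (mod 19); (3|19)=-1, (9|19)=+1; sign (−1)^0·-1^1·+1^0 = -1.
|Ram(-4147, -4816253)| = 2, even; anisotropic at {19, ∞}.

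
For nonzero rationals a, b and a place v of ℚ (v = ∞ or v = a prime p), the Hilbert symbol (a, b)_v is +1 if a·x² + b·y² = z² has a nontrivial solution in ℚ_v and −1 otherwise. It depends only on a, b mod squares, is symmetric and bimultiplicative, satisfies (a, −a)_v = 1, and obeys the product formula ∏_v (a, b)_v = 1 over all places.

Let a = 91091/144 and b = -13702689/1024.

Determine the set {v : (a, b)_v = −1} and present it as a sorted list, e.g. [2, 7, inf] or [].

[2, 13]

(a, b) ≡ (11, -1001) mod (ℚ^×)²; places V = {2, 3, 7, 11, 13, ∞}.
(a,b)_2: α=-4, β=-10; u≡3, v≡7 (mod 8); ε(u)ε(v)=1·1, αω(v)=-4·0, βω(u)=-10·1; sum ≡ 1  ⇒  -1.
(a,b)_∞: sgn(11)=+, sgn(-1001)=−, so +1.
(a,b)_7: α=2, u≡1; β=1, v≡1 (mod 7); (1|7)=+1, (1|7)=+1; sign (−1)^0·+1^1·+1^2 = +1.
(a,b)_13: α=2, u≡6; β=3, v≡12 (mod 13); (6|13)=-1, (12|13)=+1; sign (−1)^0·-1^3·+1^2 = -1.
(a,b)_11: α=1, u≡9; β=1, v≡7 (mod 11); (9|11)=+1, (7|11)=-1; sign (−1)^1·+1^1·-1^1 = +1.
(a,b)_3: α=-2, u≡2; β=4, v≡1 (mod 3); (2|3)=-1, (1|3)=+1; sign (−1)^0·-1^4·+1^-2 = +1.
|Ram(11, -1001)| = 2, even; anisotropic at {2, 13}.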